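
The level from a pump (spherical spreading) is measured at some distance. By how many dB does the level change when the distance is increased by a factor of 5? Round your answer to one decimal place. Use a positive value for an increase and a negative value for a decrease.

-14.0 dB

With spherical spreading the level changes by −20·log₁₀(r₂/r₁).
ΔL = −20·log₁₀(5) = -13.98 dB.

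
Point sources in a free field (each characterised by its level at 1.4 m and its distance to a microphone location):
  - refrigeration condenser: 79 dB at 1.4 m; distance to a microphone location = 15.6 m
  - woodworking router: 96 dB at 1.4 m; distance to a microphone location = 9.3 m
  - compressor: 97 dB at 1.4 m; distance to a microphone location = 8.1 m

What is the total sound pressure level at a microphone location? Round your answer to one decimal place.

83.8 dB

Propagate each source to the receiver with L = L_ref − 20·log₁₀(r/r_ref), then add intensities.
refrigeration condenser: 79 − 20·log₁₀(15.6/1.4) = 79 − 20.94 = 58.06 dB.
woodworking router: 96 − 20·log₁₀(9.3/1.4) = 96 − 16.45 = 79.55 dB.
compressor: 97 − 20·log₁₀(8.1/1.4) = 97 − 15.25 = 81.75 dB.
Σ 10^(L/10) = 2.406e+08 → L_total = 10·log₁₀(2.406e+08) = 83.81 dB.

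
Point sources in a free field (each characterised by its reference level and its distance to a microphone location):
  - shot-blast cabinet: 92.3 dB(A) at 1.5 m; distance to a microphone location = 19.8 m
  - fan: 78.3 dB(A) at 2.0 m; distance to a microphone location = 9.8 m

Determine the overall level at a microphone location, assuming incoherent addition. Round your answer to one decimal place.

Apply inverse-square spreading to bring every level to the receiver, then sum 10^(L/10).
shot-blast cabinet: 92.3 − 20·log₁₀(19.8/1.5) = 92.3 − 22.41 = 69.89 dB(A).
fan: 78.3 − 20·log₁₀(9.8/2.0) = 78.3 − 13.80 = 64.50 dB(A).
Σ 10^(L/10) = 1.256e+07 → L_total = 10·log₁₀(1.256e+07) = 70.99 dB(A).

71.0 dB(A)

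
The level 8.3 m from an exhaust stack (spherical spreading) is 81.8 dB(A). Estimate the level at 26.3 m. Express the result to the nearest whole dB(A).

72 dB(A)

For a point source, L₂ = L₁ − 20·log₁₀(r₂/r₁).
L₂ = 81.8 − 20·log₁₀(26.3/8.3) = 81.8 − 10.018 = 71.78 dB(A).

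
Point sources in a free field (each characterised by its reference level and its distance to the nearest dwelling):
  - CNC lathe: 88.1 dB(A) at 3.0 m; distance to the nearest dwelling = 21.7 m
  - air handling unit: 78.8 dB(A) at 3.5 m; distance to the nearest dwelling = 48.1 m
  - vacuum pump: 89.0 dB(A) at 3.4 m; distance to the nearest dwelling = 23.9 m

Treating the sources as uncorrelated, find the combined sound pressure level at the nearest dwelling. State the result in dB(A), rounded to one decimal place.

Propagate each source to the receiver with L = L_ref − 20·log₁₀(r/r_ref), then add intensities.
CNC lathe: 88.1 − 20·log₁₀(21.7/3.0) = 88.1 − 17.19 = 70.91 dB(A).
air handling unit: 78.8 − 20·log₁₀(48.1/3.5) = 78.8 − 22.76 = 56.04 dB(A).
vacuum pump: 89.0 − 20·log₁₀(23.9/3.4) = 89.0 − 16.94 = 72.06 dB(A).
Σ 10^(L/10) = 2.882e+07 → L_total = 10·log₁₀(2.882e+07) = 74.60 dB(A).

74.6 dB(A)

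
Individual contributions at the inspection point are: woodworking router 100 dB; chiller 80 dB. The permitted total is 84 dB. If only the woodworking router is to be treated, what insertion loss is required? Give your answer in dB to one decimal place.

18.2 dB

The untreated sources together contribute 10^(80/10) = 1.000e+08, i.e. 80.00 dB.
The limit corresponds to 10^(84/10) = 2.512e+08; subtracting the fixed part leaves 1.512e+08 for the woodworking router, i.e. 81.80 dB.
Required insertion loss = 100 − 81.80 = 18.20 dB.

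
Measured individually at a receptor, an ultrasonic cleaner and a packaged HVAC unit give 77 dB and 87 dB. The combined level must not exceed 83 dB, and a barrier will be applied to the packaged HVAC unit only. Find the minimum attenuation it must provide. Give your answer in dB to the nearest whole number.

5 dB

Fixed contribution from the other source: Σ 10^(L/10) = 10^(77/10) = 5.012e+07 (77.00 dB).
To meet 83 dB overall, the treated packaged HVAC unit may contribute at most 10^(83/10) − 5.012e+07 = 1.494e+08, i.e. 81.74 dB.
Required insertion loss = 87 − 81.74 = 5.26 dB.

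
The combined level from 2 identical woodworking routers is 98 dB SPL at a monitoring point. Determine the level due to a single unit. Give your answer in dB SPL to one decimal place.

95.0 dB SPL

2 equal contributions raise the level by 10·log₁₀ 2 = 3.010 dB, so each unit alone gives 98 − 3.010.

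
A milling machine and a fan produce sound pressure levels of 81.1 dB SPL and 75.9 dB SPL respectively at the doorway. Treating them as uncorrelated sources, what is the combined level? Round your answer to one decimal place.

Incoherent sources combine by intensity addition: L_total = 10·log₁₀(Σ 10^(L_i/10)).
Σ 10^(L/10) = 10^(81.1/10) + 10^(75.9/10) = 1.677e+08.
L_total = 10·log₁₀(1.677e+08) = 82.25 dB SPL.

82.2 dB SPL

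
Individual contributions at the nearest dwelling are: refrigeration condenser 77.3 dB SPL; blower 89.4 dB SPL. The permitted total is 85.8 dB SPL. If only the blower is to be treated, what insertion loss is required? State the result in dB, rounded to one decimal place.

The untreated sources together contribute 10^(77.3/10) = 5.370e+07, i.e. 77.30 dB SPL.
The limit corresponds to 10^(85.8/10) = 3.802e+08; subtracting the fixed part leaves 3.265e+08 for the blower, i.e. 85.14 dB SPL.
So the blower must be reduced from 89.4 to 85.14 dB SPL: IL = 4.26 dB.

4.3 dB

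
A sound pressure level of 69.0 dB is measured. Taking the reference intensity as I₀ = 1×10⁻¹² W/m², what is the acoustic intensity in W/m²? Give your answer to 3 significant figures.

7.94e-06 W/m²

L = 10·log₁₀(I/I₀) ⇒ I = I₀·10^(L/10) = 10⁻¹² × 10^6.90.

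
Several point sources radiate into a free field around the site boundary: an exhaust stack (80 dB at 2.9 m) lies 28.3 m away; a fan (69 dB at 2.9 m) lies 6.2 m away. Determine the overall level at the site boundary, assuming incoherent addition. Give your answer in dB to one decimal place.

Propagate each source to the receiver with L = L_ref − 20·log₁₀(r/r_ref), then add intensities.
exhaust stack: 80 − 20·log₁₀(28.3/2.9) = 80 − 19.79 = 60.21 dB.
fan: 69 − 20·log₁₀(6.2/2.9) = 69 − 6.60 = 62.40 dB.
Σ 10^(L/10) = 2.788e+06 → L_total = 10·log₁₀(2.788e+06) = 64.45 dB.

64.5 dB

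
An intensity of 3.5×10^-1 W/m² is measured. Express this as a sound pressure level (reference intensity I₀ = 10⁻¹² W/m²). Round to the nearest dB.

115 dB

L = 10·log₁₀(I/I₀) = 10·log₁₀(3.5×10^-1/10⁻¹²) = 10·log₁₀(3.5×10^11).
L = 10·(0.5441 + 11) = 115.44 dB.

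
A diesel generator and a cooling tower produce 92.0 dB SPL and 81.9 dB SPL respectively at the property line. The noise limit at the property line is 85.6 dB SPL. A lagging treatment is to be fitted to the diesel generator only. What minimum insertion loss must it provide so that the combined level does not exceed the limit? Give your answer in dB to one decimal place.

8.8 dB

Everything except the diesel generator sums to 10^(81.9/10) = 1.549e+08 in linear terms, 81.90 dB SPL.
To meet 85.6 dB SPL overall, the treated diesel generator may contribute at most 10^(85.6/10) − 1.549e+08 = 2.082e+08, i.e. 83.18 dB SPL.
Required insertion loss = 92.0 − 83.18 = 8.82 dB.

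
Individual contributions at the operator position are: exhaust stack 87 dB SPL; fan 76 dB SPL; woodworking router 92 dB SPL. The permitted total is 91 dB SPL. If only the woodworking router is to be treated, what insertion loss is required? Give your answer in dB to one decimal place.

3.4 dB

Everything except the woodworking router sums to 10^(87/10) + 10^(76/10) = 5.410e+08 in linear terms, 87.33 dB SPL.
To meet 91 dB SPL overall, the treated woodworking router may contribute at most 10^(91/10) − 5.410e+08 = 7.179e+08, i.e. 88.56 dB SPL.
Required insertion loss = 92 − 88.56 = 3.44 dB.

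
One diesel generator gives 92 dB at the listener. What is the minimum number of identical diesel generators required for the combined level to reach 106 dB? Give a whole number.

The shortfall is 106 − 92 = 14.0 dB, and N units add 10·log₁₀ N, so need 10·log₁₀ N ≥ 14.0.
N ≥ 10^(14.0/10) = 25.119, so N = 26.

26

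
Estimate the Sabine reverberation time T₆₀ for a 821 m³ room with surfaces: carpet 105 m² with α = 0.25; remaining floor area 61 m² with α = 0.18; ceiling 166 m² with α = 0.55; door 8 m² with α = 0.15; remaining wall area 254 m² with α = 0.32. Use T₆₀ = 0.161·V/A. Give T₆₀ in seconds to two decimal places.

0.63 s

Summing Sᵢαᵢ: 105·0.25 + 61·0.18 + 166·0.55 + 8·0.15 + 254·0.32 = 211.01 m².
T₆₀ = 0.161 × 821 / 211.01 = 0.626 s.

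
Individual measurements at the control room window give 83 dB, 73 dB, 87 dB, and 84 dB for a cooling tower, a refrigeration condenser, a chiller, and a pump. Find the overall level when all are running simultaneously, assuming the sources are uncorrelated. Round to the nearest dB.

For uncorrelated sources the intensities add, so convert each level to linear form, sum, and take 10·log₁₀ of the total.
Σ 10^(L/10) = 10^(83/10) + 10^(73/10) + 10^(87/10) + 10^(84/10) = 9.719e+08.
L_total = 10·log₁₀(9.719e+08) = 89.88 dB.

90 dB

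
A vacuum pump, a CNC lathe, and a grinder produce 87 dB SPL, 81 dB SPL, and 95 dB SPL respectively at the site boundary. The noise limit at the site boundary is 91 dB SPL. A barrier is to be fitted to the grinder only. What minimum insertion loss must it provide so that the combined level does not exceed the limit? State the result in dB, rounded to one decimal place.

7.0 dB

The untreated sources together contribute 10^(87/10) + 10^(81/10) = 6.271e+08, i.e. 87.97 dB SPL.
To meet 91 dB SPL overall, the treated grinder may contribute at most 10^(91/10) − 6.271e+08 = 6.318e+08, i.e. 88.01 dB SPL.
So the grinder must be reduced from 95 to 88.01 dB SPL: IL = 6.99 dB.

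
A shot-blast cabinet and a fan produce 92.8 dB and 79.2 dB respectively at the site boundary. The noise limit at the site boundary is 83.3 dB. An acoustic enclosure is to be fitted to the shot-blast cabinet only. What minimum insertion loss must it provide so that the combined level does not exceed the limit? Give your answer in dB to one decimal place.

11.6 dB

Fixed contribution from the other source: Σ 10^(L/10) = 10^(79.2/10) = 8.318e+07 (79.20 dB).
To meet 83.3 dB overall, the treated shot-blast cabinet may contribute at most 10^(83.3/10) − 8.318e+07 = 1.306e+08, i.e. 81.16 dB.
So the shot-blast cabinet must be reduced from 92.8 to 81.16 dB: IL = 11.64 dB.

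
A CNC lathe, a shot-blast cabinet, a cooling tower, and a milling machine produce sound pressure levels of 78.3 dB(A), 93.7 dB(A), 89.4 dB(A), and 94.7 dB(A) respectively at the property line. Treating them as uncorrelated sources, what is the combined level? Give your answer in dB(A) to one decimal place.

97.9 dB(A)

Incoherent sources combine by intensity addition: L_total = 10·log₁₀(Σ 10^(L_i/10)).
Σ 10^(L/10) = 10^(78.3/10) + 10^(93.7/10) + 10^(89.4/10) + 10^(94.7/10) = 6.234e+09.
L_total = 10·log₁₀(6.234e+09) = 97.95 dB(A).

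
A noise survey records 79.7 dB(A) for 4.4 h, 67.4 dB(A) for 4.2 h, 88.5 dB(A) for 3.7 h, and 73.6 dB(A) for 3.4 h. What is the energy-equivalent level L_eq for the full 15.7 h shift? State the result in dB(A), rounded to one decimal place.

83.0 dB(A)

Weight each interval's intensity by its duration and average over T = 15.7 h:
Σ tᵢ·10^(Lᵢ/10) = 4.4·10^(79.7/10) + 4.2·10^(67.4/10) + 3.7·10^(88.5/10) + 3.4·10^(73.6/10) = 3.131e+09.
L_eq = 10·log₁₀(3.131e+09/15.7) = 83.00 dB(A).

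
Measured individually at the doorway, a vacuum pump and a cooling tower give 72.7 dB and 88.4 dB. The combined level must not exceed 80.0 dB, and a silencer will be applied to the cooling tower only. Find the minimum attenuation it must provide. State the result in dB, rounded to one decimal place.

The untreated sources together contribute 10^(72.7/10) = 1.862e+07, i.e. 72.70 dB.
The limit corresponds to 10^(80.0/10) = 1.000e+08; subtracting the fixed part leaves 8.138e+07 for the cooling tower, i.e. 79.11 dB.
So the cooling tower must be reduced from 88.4 to 79.11 dB: IL = 9.29 dB.

9.3 dB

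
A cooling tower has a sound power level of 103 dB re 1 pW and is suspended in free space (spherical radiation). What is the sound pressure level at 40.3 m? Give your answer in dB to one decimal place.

The power spreads over a sphere of area 4π·r², so L_p = L_w − 10·log₁₀(4π·r²).
4π·r² = 2.041e+04 m², 10·log₁₀ of that is 43.098 dB.
L_p = 103 − 43.098 = 59.90 dB.

59.9 dB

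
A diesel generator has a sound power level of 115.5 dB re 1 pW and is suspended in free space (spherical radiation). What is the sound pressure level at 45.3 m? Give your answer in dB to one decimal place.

71.4 dB

Free-field spherical radiation: L_p = L_w − 10·log₁₀(4π·r²), r = 45.3 m.
4π·r² = 2.579e+04 m², 10·log₁₀ of that is 44.114 dB.
L_p = 115.5 − 44.114 = 71.39 dB.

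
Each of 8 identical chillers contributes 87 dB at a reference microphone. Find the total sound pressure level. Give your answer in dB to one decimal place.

96.0 dB

With 8 equal, uncorrelated contributions the intensity is 8× that of one unit, giving a rise of 10·log₁₀ 8.
L_total = 87 + 10·log₁₀(8) = 87 + 9.031 = 96.03 dB.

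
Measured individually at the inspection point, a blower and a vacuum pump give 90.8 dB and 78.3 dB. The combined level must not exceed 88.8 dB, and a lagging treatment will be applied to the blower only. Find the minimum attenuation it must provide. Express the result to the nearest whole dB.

The untreated sources together contribute 10^(78.3/10) = 6.761e+07, i.e. 78.30 dB.
To meet 88.8 dB overall, the treated blower may contribute at most 10^(88.8/10) − 6.761e+07 = 6.910e+08, i.e. 88.39 dB.
Required insertion loss = 90.8 − 88.39 = 2.41 dB.

2 dB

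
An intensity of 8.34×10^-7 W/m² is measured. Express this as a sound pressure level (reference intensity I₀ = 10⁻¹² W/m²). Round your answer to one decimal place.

59.2 dB

Dividing by I₀ shifts the exponent by 12: I/I₀ = 8.34×10^5.
L = 10·(0.9212 + 5) = 59.21 dB.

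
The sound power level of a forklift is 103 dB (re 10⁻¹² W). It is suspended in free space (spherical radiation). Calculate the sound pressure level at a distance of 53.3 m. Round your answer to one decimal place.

Free-field spherical radiation: L_p = L_w − 10·log₁₀(4π·r²), r = 53.3 m.
4π·r² = 3.57e+04 m², 10·log₁₀ of that is 45.527 dB.
L_p = 103 − 45.527 = 57.47 dB.

57.5 dB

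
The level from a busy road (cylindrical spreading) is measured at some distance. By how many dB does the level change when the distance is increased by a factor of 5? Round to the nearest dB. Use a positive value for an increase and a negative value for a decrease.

Line-source spreading: ΔL = −10·log₁₀(r₂/r₁).
ΔL = −10·log₁₀(5) = -6.99 dB.

-7 dB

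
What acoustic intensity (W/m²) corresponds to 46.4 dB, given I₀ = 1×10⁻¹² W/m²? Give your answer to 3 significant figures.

4.37e-08 W/m²

I/I₀ = 10^(46.4/10) = 4.365e+04, so I = 4.365e+04 × 10⁻¹² W/m².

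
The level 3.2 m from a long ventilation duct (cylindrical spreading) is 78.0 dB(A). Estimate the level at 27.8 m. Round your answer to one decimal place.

Line-source attenuation: ΔL = 10·log₁₀(r₂/r₁) = 10·log₁₀(27.8/3.2) = 9.389 dB.
L₂ = 78.0 − 10·log₁₀(27.8/3.2) = 78.0 − 9.389 = 68.61 dB(A).

68.6 dB(A)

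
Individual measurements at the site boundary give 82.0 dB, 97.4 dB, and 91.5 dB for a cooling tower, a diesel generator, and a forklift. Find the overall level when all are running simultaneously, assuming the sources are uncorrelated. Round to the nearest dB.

98 dB

For uncorrelated sources the intensities add, so convert each level to linear form, sum, and take 10·log₁₀ of the total.
Σ 10^(L/10) = 10^(82.0/10) + 10^(97.4/10) + 10^(91.5/10) = 7.066e+09.
L_total = 10·log₁₀(7.066e+09) = 98.49 dB.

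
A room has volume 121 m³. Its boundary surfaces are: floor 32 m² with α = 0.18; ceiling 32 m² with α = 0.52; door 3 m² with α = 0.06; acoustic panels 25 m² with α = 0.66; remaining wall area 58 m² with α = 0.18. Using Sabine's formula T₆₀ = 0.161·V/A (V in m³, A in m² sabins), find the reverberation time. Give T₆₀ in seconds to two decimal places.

Total absorption A = 32·0.18 + 32·0.52 + 3·0.06 + 25·0.66 + 58·0.18 = 49.52 m² sabins.
T₆₀ = 0.161 × 121 / 49.52 = 0.393 s.

0.39 s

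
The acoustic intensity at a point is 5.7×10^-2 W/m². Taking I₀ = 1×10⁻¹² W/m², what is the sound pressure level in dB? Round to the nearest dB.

I/I₀ = 5.7×10^-2/10⁻¹² = 5.7×10^10, and L = 10·log₁₀(I/I₀).
L = 10·(0.7559 + 10) = 107.56 dB.

108 dB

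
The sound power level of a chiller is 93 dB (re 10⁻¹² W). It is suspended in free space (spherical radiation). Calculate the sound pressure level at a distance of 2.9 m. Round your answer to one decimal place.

L_p = L_w − 10·log₁₀(4π·r²) with r = 2.9 m.
4π·r² = 105.7 m², 10·log₁₀ of that is 20.240 dB.
L_p = 93 − 20.240 = 72.76 dB.

72.8 dB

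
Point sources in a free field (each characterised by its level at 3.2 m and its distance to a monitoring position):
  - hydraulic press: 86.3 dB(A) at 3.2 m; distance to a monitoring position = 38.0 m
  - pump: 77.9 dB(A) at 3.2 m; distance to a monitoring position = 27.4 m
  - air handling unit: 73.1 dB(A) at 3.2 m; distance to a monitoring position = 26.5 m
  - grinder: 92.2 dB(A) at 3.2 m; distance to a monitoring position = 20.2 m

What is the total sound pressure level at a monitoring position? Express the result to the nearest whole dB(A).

77 dB(A)

Propagate each source to the receiver with L = L_ref − 20·log₁₀(r/r_ref), then add intensities.
hydraulic press: 86.3 − 20·log₁₀(38.0/3.2) = 86.3 − 21.49 = 64.81 dB(A).
pump: 77.9 − 20·log₁₀(27.4/3.2) = 77.9 − 18.65 = 59.25 dB(A).
air handling unit: 73.1 − 20·log₁₀(26.5/3.2) = 73.1 − 18.36 = 54.74 dB(A).
grinder: 92.2 − 20·log₁₀(20.2/3.2) = 92.2 − 16.00 = 76.20 dB(A).
Σ 10^(L/10) = 4.581e+07 → L_total = 10·log₁₀(4.581e+07) = 76.61 dB(A).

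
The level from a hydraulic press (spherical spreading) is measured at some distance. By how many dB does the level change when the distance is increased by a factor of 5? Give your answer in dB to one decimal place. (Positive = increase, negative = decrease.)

-14.0 dB

Point-source spreading: ΔL = −20·log₁₀(r₂/r₁).
ΔL = −20·log₁₀(5) = -13.98 dB.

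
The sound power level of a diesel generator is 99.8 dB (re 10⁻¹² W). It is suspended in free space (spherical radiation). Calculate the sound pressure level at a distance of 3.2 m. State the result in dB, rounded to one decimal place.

L_p = L_w − 10·log₁₀(4π·r²) with r = 3.2 m.
4π·r² = 128.7 m², 10·log₁₀ of that is 21.095 dB.
L_p = 99.8 − 21.095 = 78.70 dB.

78.7 dB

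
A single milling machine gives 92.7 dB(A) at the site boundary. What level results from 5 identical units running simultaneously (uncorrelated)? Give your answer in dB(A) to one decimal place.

99.7 dB(A)

L_total = L₁ + 10·log₁₀ N for N identical incoherent sources.
L_total = 92.7 + 10·log₁₀(5) = 92.7 + 6.990 = 99.69 dB(A).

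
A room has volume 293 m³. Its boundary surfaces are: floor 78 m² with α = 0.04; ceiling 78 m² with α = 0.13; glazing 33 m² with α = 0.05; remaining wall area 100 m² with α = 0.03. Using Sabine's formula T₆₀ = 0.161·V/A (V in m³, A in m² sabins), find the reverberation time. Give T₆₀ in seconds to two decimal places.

Total absorption A = 78·0.04 + 78·0.13 + 33·0.05 + 100·0.03 = 17.91 m² sabins.
T₆₀ = 0.161 × 293 / 17.91 = 2.634 s.

2.63 s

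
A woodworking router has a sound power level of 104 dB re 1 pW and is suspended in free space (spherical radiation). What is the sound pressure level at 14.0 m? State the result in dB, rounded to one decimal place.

70.1 dB

The power spreads over a sphere of area 4π·r², so L_p = L_w − 10·log₁₀(4π·r²).
4π·r² = 2463 m², 10·log₁₀ of that is 33.915 dB.
L_p = 104 − 33.915 = 70.09 dB.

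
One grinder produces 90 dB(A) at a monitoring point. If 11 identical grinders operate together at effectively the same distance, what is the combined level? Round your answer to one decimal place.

N identical incoherent sources raise the level by 10·log₁₀ N.
L_total = 90 + 10·log₁₀(11) = 90 + 10.414 = 100.41 dB(A).

100.4 dB(A)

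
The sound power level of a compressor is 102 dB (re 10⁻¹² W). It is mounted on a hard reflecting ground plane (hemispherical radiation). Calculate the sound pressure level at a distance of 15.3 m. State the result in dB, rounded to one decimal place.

70.3 dB

L_p = L_w − 10·log₁₀(2π·r²) with r = 15.3 m.
2π·r² = 1471 m², 10·log₁₀ of that is 31.676 dB.
L_p = 102 − 31.676 = 70.32 dB.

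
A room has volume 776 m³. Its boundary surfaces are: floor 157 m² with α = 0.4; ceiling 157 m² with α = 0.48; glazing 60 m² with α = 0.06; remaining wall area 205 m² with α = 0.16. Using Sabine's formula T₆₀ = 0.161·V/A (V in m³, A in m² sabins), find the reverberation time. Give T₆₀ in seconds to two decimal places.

0.72 s

A = Σ Sᵢαᵢ = 157·0.4 + 157·0.48 + 60·0.06 + 205·0.16 = 174.56 m².
T₆₀ = 0.161 × 776 / 174.56 = 0.716 s.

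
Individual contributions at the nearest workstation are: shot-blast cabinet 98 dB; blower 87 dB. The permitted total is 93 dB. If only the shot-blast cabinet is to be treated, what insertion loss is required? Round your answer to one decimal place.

6.3 dB

Fixed contribution from the other source: Σ 10^(L/10) = 10^(87/10) = 5.012e+08 (87.00 dB).
The limit corresponds to 10^(93/10) = 1.995e+09; subtracting the fixed part leaves 1.494e+09 for the shot-blast cabinet, i.e. 91.74 dB.
So the shot-blast cabinet must be reduced from 98 to 91.74 dB: IL = 6.26 dB.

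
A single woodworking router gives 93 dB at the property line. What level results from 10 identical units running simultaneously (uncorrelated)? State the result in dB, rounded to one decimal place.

With 10 equal, uncorrelated contributions the intensity is 10× that of one unit, giving a rise of 10·log₁₀ 10.
L_total = 93 + 10·log₁₀(10) = 93 + 10.000 = 103.00 dB.

103.0 dB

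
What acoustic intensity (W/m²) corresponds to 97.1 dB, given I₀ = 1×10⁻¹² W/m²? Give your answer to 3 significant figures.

0.00513 W/m²

L = 10·log₁₀(I/I₀) ⇒ I = I₀·10^(L/10) = 10⁻¹² × 10^9.71.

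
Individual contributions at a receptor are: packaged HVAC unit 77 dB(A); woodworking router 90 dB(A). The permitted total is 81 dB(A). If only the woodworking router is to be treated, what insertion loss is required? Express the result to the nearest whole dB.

11 dB

The untreated sources together contribute 10^(77/10) = 5.012e+07, i.e. 77.00 dB(A).
The limit corresponds to 10^(81/10) = 1.259e+08; subtracting the fixed part leaves 7.577e+07 for the woodworking router, i.e. 78.80 dB(A).
Required insertion loss = 90 − 78.80 = 11.20 dB.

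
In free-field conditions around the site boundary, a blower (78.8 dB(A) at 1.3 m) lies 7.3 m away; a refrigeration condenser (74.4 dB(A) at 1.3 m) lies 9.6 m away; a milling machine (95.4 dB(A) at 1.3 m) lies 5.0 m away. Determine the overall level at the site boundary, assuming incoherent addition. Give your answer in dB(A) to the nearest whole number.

First find each source's level at the receiver (point-source: −20·log₁₀(r/r_ref)), then combine on an intensity basis.
blower: 78.8 − 20·log₁₀(7.3/1.3) = 78.8 − 14.99 = 63.81 dB(A).
refrigeration condenser: 74.4 − 20·log₁₀(9.6/1.3) = 74.4 − 17.37 = 57.03 dB(A).
milling machine: 95.4 − 20·log₁₀(5.0/1.3) = 95.4 − 11.70 = 83.70 dB(A).
Σ 10^(L/10) = 2.373e+08 → L_total = 10·log₁₀(2.373e+08) = 83.75 dB(A).

84 dB(A)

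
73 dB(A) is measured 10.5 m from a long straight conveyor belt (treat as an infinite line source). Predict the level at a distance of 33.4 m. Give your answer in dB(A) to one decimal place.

Cylindrical spreading from a line source gives a 10·log₁₀(r₂/r₁) drop.
L₂ = 73 − 10·log₁₀(33.4/10.5) = 73 − 5.026 = 67.97 dB(A).

68.0 dB(A)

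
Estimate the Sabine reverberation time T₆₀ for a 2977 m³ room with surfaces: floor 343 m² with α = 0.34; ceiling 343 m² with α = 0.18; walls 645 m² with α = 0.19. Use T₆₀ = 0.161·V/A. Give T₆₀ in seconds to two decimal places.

1.59 s

Total absorption A = 343·0.34 + 343·0.18 + 645·0.19 = 300.91 m² sabins.
T₆₀ = 0.161·V/A = 0.161·2977/300.91 = 1.593 s.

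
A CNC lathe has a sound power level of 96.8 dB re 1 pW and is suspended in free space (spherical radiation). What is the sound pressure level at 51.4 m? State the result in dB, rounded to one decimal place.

The power spreads over a sphere of area 4π·r², so L_p = L_w − 10·log₁₀(4π·r²).
4π·r² = 3.32e+04 m², 10·log₁₀ of that is 45.211 dB.
L_p = 96.8 − 45.211 = 51.59 dB.

51.6 dB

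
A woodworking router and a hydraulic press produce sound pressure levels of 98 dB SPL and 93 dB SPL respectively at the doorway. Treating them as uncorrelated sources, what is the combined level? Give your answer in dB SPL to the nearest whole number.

For uncorrelated sources the intensities add, so convert each level to linear form, sum, and take 10·log₁₀ of the total.
Σ 10^(L/10) = 10^(98/10) + 10^(93/10) = 8.305e+09.
L_total = 10·log₁₀(8.305e+09) = 99.19 dB SPL.

99 dB SPL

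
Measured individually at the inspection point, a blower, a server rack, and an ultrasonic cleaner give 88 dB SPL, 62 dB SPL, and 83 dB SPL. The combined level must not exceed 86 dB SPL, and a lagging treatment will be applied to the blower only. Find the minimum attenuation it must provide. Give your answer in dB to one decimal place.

Everything except the blower sums to 10^(62/10) + 10^(83/10) = 2.011e+08 in linear terms, 83.03 dB SPL.
To meet 86 dB SPL overall, the treated blower may contribute at most 10^(86/10) − 2.011e+08 = 1.970e+08, i.e. 82.94 dB SPL.
Required insertion loss = 88 − 82.94 = 5.06 dB.

5.1 dB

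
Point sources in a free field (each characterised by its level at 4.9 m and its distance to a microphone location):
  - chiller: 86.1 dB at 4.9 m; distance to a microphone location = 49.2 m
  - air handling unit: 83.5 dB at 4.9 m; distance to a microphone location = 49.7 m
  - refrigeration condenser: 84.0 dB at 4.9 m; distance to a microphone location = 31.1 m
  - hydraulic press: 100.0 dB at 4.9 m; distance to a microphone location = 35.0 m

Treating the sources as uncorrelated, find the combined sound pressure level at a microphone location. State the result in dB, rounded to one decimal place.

83.2 dB

Propagate each source to the receiver with L = L_ref − 20·log₁₀(r/r_ref), then add intensities.
chiller: 86.1 − 20·log₁₀(49.2/4.9) = 86.1 − 20.04 = 66.06 dB.
air handling unit: 83.5 − 20·log₁₀(49.7/4.9) = 83.5 − 20.12 = 63.38 dB.
refrigeration condenser: 84.0 − 20·log₁₀(31.1/4.9) = 84.0 − 16.05 = 67.95 dB.
hydraulic press: 100.0 − 20·log₁₀(35.0/4.9) = 100.0 − 17.08 = 82.92 dB.
Σ 10^(L/10) = 2.085e+08 → L_total = 10·log₁₀(2.085e+08) = 83.19 dB.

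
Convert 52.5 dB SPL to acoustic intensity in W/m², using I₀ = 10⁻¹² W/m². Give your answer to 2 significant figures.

I = I₀·10^(L/10) = 10⁻¹² × 10^(52.5/10) = 10^(-6.750).

1.8e-07 W/m²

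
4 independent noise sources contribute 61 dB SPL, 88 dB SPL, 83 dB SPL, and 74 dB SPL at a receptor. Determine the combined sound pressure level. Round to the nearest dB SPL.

Incoherent sources combine by intensity addition: L_total = 10·log₁₀(Σ 10^(L_i/10)).
Σ 10^(L/10) = 10^(61/10) + 10^(88/10) + 10^(83/10) + 10^(74/10) = 8.569e+08.
L_total = 10·log₁₀(8.569e+08) = 89.33 dB SPL.

89 dB SPL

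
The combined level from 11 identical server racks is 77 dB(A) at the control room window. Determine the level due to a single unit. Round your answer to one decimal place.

For N identical incoherent sources L_total = L₁ + 10·log₁₀ N, so L₁ = 77 − 10·log₁₀(11) = 77 − 10.414.

66.6 dB(A)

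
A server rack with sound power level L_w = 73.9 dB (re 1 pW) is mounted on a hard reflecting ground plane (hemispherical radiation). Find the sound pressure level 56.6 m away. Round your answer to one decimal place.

30.9 dB

L_p = L_w − 10·log₁₀(2π·r²) with r = 56.6 m.
2π·r² = 2.013e+04 m², 10·log₁₀ of that is 43.038 dB.
L_p = 73.9 − 43.038 = 30.86 dB.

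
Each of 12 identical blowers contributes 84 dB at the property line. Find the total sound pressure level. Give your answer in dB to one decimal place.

N identical incoherent sources raise the level by 10·log₁₀ N.
L_total = 84 + 10·log₁₀(12) = 84 + 10.792 = 94.79 dB.

94.8 dB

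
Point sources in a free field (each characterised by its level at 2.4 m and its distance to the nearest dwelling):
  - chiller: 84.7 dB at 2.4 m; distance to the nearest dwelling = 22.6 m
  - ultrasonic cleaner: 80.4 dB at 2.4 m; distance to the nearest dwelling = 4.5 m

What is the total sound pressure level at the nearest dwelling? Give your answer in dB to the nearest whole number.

75 dB

Propagate each source to the receiver with L = L_ref − 20·log₁₀(r/r_ref), then add intensities.
chiller: 84.7 − 20·log₁₀(22.6/2.4) = 84.7 − 19.48 = 65.22 dB.
ultrasonic cleaner: 80.4 − 20·log₁₀(4.5/2.4) = 80.4 − 5.46 = 74.94 dB.
Σ 10^(L/10) = 3.452e+07 → L_total = 10·log₁₀(3.452e+07) = 75.38 dB.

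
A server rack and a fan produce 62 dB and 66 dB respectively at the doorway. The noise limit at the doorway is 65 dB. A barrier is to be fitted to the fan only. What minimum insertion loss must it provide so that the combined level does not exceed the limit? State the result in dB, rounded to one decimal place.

The untreated sources together contribute 10^(62/10) = 1.585e+06, i.e. 62.00 dB.
The limit corresponds to 10^(65/10) = 3.162e+06; subtracting the fixed part leaves 1.577e+06 for the fan, i.e. 61.98 dB.
Required insertion loss = 66 − 61.98 = 4.02 dB.

4.0 dB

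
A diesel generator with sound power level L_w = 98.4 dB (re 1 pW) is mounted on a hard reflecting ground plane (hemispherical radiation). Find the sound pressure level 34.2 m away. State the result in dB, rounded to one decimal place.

59.7 dB

Free-field hemispherical radiation: L_p = L_w − 10·log₁₀(2π·r²), r = 34.2 m.
2π·r² = 7349 m², 10·log₁₀ of that is 38.662 dB.
L_p = 98.4 − 38.662 = 59.74 dB.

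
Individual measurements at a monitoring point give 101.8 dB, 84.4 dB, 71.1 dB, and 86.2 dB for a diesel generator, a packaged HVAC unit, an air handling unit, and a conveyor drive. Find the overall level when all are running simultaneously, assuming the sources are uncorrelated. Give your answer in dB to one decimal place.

Incoherent sources combine by intensity addition: L_total = 10·log₁₀(Σ 10^(L_i/10)).
Σ 10^(L/10) = 10^(101.8/10) + 10^(84.4/10) + 10^(71.1/10) + 10^(86.2/10) = 1.584e+10.
L_total = 10·log₁₀(1.584e+10) = 102.00 dB.

102.0 dB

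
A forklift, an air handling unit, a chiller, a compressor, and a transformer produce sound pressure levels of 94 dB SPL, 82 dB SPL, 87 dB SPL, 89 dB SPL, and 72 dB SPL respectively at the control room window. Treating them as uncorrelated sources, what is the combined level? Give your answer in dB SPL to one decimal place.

96.0 dB SPL

For uncorrelated sources the intensities add, so convert each level to linear form, sum, and take 10·log₁₀ of the total.
Σ 10^(L/10) = 10^(94/10) + 10^(82/10) + 10^(87/10) + 10^(89/10) + 10^(72/10) = 3.982e+09.
L_total = 10·log₁₀(3.982e+09) = 96.00 dB SPL.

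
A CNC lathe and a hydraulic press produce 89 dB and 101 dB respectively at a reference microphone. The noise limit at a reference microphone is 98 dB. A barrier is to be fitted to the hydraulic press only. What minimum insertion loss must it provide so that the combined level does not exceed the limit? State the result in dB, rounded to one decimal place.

The untreated sources together contribute 10^(89/10) = 7.943e+08, i.e. 89.00 dB.
To meet 98 dB overall, the treated hydraulic press may contribute at most 10^(98/10) − 7.943e+08 = 5.515e+09, i.e. 97.42 dB.
Required insertion loss = 101 − 97.42 = 3.58 dB.

3.6 dB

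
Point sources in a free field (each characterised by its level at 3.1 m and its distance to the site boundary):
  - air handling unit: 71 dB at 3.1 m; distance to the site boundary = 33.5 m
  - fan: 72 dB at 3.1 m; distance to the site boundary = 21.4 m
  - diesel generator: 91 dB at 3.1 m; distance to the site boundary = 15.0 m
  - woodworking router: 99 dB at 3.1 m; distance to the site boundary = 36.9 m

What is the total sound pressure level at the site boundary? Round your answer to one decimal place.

80.4 dB

Apply inverse-square spreading to bring every level to the receiver, then sum 10^(L/10).
air handling unit: 71 − 20·log₁₀(33.5/3.1) = 71 − 20.67 = 50.33 dB.
fan: 72 − 20·log₁₀(21.4/3.1) = 72 − 16.78 = 55.22 dB.
diesel generator: 91 − 20·log₁₀(15.0/3.1) = 91 − 13.69 = 77.31 dB.
woodworking router: 99 − 20·log₁₀(36.9/3.1) = 99 − 21.51 = 77.49 dB.
Σ 10^(L/10) = 1.103e+08 → L_total = 10·log₁₀(1.103e+08) = 80.42 dB.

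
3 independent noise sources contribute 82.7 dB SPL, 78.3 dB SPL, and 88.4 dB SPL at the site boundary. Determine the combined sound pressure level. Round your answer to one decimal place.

For uncorrelated sources the intensities add, so convert each level to linear form, sum, and take 10·log₁₀ of the total.
Σ 10^(L/10) = 10^(82.7/10) + 10^(78.3/10) + 10^(88.4/10) = 9.456e+08.
L_total = 10·log₁₀(9.456e+08) = 89.76 dB SPL.

89.8 dB SPL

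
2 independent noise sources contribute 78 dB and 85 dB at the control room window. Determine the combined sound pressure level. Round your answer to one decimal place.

Incoherent sources combine by intensity addition: L_total = 10·log₁₀(Σ 10^(L_i/10)).
Σ 10^(L/10) = 10^(78/10) + 10^(85/10) = 3.793e+08.
L_total = 10·log₁₀(3.793e+08) = 85.79 dB.

85.8 dB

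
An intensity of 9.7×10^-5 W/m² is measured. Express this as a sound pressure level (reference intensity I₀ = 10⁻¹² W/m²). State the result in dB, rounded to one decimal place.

Dividing by I₀ shifts the exponent by 12: I/I₀ = 9.7×10^7.
L = 10·(0.9868 + 7) = 79.87 dB.

79.9 dB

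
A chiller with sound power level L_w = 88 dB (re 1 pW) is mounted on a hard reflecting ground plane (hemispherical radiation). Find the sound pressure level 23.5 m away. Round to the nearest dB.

Free-field hemispherical radiation: L_p = L_w − 10·log₁₀(2π·r²), r = 23.5 m.
2π·r² = 3470 m², 10·log₁₀ of that is 35.403 dB.
L_p = 88 − 35.403 = 52.60 dB.

53 dB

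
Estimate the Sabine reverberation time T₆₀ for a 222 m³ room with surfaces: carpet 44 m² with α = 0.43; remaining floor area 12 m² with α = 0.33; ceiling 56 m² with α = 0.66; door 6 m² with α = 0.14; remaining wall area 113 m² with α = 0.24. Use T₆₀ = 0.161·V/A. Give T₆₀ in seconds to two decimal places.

0.41 s

Total absorption A = 44·0.43 + 12·0.33 + 56·0.66 + 6·0.14 + 113·0.24 = 87.80 m² sabins.
T₆₀ = 0.161·V/A = 0.161·222/87.80 = 0.407 s.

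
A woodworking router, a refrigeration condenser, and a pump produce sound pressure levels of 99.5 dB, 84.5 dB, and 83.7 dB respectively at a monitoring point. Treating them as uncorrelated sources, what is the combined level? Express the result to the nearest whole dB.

For uncorrelated sources the intensities add, so convert each level to linear form, sum, and take 10·log₁₀ of the total.
Σ 10^(L/10) = 10^(99.5/10) + 10^(84.5/10) + 10^(83.7/10) = 9.429e+09.
L_total = 10·log₁₀(9.429e+09) = 99.74 dB.

100 dB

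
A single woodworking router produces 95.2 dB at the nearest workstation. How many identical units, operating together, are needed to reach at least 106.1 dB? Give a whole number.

N identical sources give L₁ + 10·log₁₀ N, so require 10·log₁₀ N ≥ 106.1 − 95.2 = 10.9 dB.
N ≥ 10^(10.9/10) = 12.303, so N = 13.

13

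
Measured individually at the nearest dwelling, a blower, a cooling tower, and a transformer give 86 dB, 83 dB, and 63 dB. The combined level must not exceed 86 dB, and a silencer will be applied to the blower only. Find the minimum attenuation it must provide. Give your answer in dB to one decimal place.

3.1 dB

Fixed contribution from the other sources: Σ 10^(L/10) = 10^(83/10) + 10^(63/10) = 2.015e+08 (83.04 dB).
To meet 86 dB overall, the treated blower may contribute at most 10^(86/10) − 2.015e+08 = 1.966e+08, i.e. 82.94 dB.
Required insertion loss = 86 − 82.94 = 3.06 dB.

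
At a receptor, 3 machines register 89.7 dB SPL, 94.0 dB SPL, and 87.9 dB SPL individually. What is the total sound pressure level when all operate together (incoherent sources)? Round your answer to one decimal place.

96.1 dB SPL

For uncorrelated sources the intensities add, so convert each level to linear form, sum, and take 10·log₁₀ of the total.
Σ 10^(L/10) = 10^(89.7/10) + 10^(94.0/10) + 10^(87.9/10) = 4.062e+09.
L_total = 10·log₁₀(4.062e+09) = 96.09 dB SPL.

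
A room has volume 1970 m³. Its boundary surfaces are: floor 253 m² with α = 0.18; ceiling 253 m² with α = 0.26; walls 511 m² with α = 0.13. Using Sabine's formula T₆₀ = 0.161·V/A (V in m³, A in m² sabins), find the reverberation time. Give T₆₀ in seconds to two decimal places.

A = Σ Sᵢαᵢ = 253·0.18 + 253·0.26 + 511·0.13 = 177.75 m².
T₆₀ = 0.161 × 1970 / 177.75 = 1.784 s.

1.78 s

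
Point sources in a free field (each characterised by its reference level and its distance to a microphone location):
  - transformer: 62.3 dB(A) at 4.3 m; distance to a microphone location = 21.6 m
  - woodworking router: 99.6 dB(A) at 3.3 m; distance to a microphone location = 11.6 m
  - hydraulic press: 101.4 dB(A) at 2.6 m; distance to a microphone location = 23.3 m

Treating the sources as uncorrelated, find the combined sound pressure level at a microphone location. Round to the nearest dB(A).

First find each source's level at the receiver (point-source: −20·log₁₀(r/r_ref)), then combine on an intensity basis.
transformer: 62.3 − 20·log₁₀(21.6/4.3) = 62.3 − 14.02 = 48.28 dB(A).
woodworking router: 99.6 − 20·log₁₀(11.6/3.3) = 99.6 − 10.92 = 88.68 dB(A).
hydraulic press: 101.4 − 20·log₁₀(23.3/2.6) = 101.4 − 19.05 = 82.35 dB(A).
Σ 10^(L/10) = 9.100e+08 → L_total = 10·log₁₀(9.100e+08) = 89.59 dB(A).

90 dB(A)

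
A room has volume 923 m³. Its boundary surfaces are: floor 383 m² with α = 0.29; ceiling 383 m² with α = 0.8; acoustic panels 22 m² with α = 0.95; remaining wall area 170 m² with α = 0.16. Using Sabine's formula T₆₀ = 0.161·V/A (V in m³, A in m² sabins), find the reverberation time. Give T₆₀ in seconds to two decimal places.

0.32 s

Total absorption A = 383·0.29 + 383·0.8 + 22·0.95 + 170·0.16 = 465.57 m² sabins.
T₆₀ = 0.161·V/A = 0.161·923/465.57 = 0.319 s.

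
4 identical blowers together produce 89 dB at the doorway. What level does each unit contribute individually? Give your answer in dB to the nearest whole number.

83 dB

Dividing the total intensity by 4 lowers the level by 10·log₁₀ 4 = 6.021 dB: L₁ = 89 − 6.021.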